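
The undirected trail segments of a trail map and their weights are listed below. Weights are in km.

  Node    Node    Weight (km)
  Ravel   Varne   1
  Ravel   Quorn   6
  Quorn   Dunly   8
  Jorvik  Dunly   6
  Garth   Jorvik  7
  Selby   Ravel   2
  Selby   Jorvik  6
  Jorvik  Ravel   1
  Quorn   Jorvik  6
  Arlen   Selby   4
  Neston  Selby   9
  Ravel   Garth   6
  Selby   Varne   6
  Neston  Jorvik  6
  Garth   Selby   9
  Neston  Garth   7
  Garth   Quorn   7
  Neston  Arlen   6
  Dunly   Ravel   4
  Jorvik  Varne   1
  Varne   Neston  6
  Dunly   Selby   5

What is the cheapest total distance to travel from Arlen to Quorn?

12 km

Running Dijkstra from Arlen:
Arlen: 0
Selby: 4  (via Arlen)
Ravel: 6  (via Selby)
Neston: 6  (via Arlen)
Varne: 7  (via Ravel)
Jorvik: 7  (via Ravel)
Dunly: 9  (via Selby)
Garth: 12  (via Ravel)
Quorn: 12  (via Ravel)
Shortest route: Arlen → Selby → Ravel → Quorn = 12 km.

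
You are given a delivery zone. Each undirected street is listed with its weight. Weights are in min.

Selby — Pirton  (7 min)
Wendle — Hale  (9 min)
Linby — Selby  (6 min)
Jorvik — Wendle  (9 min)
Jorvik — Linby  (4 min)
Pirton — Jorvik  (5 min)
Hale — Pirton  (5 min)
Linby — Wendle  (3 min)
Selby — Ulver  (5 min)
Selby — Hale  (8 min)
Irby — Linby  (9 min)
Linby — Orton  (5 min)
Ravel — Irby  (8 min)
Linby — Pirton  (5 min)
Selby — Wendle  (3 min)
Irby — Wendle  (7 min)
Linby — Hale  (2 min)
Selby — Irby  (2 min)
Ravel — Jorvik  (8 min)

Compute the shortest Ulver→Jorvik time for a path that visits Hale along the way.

Shortest Ulver→Hale: Ulver–Selby–Hale = 13
Shortest Hale→Jorvik: Hale–Linby–Jorvik = 6
Total via Hale: 13 + 6 = 19 min.

19 min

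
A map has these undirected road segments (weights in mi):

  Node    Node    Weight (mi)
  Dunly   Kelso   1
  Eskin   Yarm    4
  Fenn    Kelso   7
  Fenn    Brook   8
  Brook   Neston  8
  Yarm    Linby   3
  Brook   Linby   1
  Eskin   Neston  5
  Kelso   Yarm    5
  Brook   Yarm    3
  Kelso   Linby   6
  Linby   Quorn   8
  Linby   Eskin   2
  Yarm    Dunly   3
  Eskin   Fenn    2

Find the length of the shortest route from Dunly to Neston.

Shortest distances from Dunly:
Dunly: 0
Kelso: 1  (via Dunly)
Yarm: 3  (via Dunly)
Brook: 6  (via Yarm)
Linby: 6  (via Yarm)
Eskin: 7  (via Yarm)
Fenn: 8  (via Kelso)
Neston: 12  (via Eskin)
Shortest route: Dunly–Yarm–Eskin–Neston = 12 mi.

12 mi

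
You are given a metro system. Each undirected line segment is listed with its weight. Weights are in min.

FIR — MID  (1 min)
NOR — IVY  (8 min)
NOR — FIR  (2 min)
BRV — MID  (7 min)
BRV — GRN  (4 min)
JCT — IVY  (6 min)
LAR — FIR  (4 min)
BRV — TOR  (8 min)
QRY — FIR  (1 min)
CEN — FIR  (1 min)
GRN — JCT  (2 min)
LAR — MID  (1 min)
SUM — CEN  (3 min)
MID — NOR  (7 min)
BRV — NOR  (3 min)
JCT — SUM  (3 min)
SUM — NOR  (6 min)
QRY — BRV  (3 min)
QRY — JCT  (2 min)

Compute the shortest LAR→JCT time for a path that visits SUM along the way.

Shortest LAR→SUM: LAR–MID–FIR–CEN–SUM = 6
Shortest SUM→JCT: SUM–JCT = 3
Total via SUM: 6 + 3 = 9 min.

9 min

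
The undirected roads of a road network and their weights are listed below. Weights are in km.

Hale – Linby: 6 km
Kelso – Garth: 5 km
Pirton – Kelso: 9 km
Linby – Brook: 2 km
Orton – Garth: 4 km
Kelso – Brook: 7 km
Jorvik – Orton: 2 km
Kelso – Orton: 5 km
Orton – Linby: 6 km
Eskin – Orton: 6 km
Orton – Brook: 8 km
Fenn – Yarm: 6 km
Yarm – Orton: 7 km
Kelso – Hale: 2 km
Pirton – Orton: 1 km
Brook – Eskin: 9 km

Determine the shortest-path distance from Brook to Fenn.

Shortest distances from Brook:
Brook: 0
Linby: 2  (via Brook)
Kelso: 7  (via Brook)
Hale: 8  (via Linby)
Orton: 8  (via Brook)
Eskin: 9  (via Brook)
Pirton: 9  (via Orton)
Jorvik: 10  (via Orton)
Garth: 12  (via Kelso)
Yarm: 15  (via Orton)
Fenn: 21  (via Yarm)
Shortest route: Brook → Orton → Yarm → Fenn = 21 km.

21 km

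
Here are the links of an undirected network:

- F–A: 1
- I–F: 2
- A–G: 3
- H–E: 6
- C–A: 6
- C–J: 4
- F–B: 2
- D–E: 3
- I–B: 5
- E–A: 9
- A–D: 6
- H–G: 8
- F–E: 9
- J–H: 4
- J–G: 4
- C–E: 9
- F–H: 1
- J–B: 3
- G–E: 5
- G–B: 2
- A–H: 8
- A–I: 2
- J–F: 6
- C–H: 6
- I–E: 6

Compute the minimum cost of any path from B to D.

Settle nodes by increasing distance from B:
B: 0
F: 2  (via B)
G: 2  (via B)
A: 3  (via F)
H: 3  (via F)
J: 3  (via B)
I: 4  (via F)
C: 7  (via J)
E: 7  (via G)
D: 9  (via A)
Shortest route: B → F → A → D = 9.

9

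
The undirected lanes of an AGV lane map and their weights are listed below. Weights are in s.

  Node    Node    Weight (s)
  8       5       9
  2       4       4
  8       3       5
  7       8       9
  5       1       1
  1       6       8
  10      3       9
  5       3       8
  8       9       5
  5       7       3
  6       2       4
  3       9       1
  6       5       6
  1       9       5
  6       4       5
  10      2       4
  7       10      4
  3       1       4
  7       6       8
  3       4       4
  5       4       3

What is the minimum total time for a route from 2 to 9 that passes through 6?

Shortest 2→6: 2 → 6 = 4
Shortest 6→9: 6 → 4 → 3 → 9 = 10
Total via 6: 4 + 10 = 14 s.

14 s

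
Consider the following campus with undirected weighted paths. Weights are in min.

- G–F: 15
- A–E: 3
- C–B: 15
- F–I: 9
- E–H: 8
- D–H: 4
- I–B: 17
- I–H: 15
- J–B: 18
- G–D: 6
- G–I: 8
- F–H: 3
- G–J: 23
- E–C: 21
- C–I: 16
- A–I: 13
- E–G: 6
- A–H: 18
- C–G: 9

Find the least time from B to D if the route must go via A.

Shortest B→A: B–I–A = 30
Best A to D: A–E–G–D costing 15
Total via A: 30 + 15 = 45 min.

45 min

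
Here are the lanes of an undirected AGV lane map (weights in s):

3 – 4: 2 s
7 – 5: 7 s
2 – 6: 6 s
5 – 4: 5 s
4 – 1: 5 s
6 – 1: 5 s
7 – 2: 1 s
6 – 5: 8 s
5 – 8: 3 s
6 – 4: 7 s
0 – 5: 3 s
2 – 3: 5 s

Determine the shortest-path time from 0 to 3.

10 s

Compare a few routes:
0 → 5 → 7 → 2 → 3: 3+7+1+5 = 16
0 → 5 → 4 → 3: 3+5+2 = 10
Cheapest is 0 → 5 → 4 → 3 at 10 s.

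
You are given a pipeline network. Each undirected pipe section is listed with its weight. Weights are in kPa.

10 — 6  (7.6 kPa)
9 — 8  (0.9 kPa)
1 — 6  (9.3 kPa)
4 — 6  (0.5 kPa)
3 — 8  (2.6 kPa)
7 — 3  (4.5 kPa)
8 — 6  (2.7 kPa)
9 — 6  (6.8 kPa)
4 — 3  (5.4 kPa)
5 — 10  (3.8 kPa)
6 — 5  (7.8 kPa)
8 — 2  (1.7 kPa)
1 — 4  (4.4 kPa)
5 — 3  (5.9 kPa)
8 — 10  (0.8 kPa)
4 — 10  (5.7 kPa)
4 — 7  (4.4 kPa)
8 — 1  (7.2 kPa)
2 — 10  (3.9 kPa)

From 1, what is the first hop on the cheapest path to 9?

8

Enumerating some paths:
1–4–6–8–9: 4.4+0.5+2.7+0.9 = 8.5
1–8–9: 7.2+0.9 = 8.1
The minimum is 8.1 kPa via 1–8–9.
So from 1 the first move is to 8.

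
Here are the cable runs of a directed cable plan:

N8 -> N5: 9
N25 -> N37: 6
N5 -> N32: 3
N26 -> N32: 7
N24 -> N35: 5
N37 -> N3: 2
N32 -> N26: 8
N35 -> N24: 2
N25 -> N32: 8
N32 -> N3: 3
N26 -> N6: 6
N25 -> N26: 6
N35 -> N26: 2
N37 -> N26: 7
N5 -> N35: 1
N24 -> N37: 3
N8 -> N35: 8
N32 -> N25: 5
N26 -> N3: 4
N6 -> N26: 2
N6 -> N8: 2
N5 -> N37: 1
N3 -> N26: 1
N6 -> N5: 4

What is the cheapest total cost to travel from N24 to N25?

18

Settle nodes by increasing distance from N24:
N24: 0
N37: 3  (via N24)
N3: 5  (via N37)
N35: 5  (via N24)
N26: 6  (via N3)
N6: 12  (via N26)
N32: 13  (via N26)
N8: 14  (via N6)
N5: 16  (via N6)
N25: 18  (via N32)
Shortest route: N24 → N37 → N3 → N26 → N32 → N25 = 18.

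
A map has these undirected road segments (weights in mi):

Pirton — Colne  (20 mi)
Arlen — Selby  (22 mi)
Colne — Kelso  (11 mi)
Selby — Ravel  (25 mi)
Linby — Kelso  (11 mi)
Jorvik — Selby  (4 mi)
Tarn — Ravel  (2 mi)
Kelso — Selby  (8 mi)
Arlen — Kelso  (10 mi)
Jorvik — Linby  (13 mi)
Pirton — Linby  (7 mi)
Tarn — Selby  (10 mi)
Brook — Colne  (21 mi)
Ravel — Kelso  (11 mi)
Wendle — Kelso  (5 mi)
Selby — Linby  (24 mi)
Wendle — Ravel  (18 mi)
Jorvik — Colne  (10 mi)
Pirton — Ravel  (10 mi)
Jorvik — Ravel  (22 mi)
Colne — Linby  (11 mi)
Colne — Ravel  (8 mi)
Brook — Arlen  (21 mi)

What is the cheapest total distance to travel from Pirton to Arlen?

28 mi

Settle nodes by increasing distance from Pirton:
Pirton: 0
Linby: 7  (via Pirton)
Ravel: 10  (via Pirton)
Tarn: 12  (via Ravel)
Kelso: 18  (via Linby)
Colne: 18  (via Linby)
Jorvik: 20  (via Linby)
Selby: 22  (via Tarn)
Wendle: 23  (via Kelso)
Arlen: 28  (via Kelso)
Shortest route: Pirton → Linby → Kelso → Arlen = 28 mi.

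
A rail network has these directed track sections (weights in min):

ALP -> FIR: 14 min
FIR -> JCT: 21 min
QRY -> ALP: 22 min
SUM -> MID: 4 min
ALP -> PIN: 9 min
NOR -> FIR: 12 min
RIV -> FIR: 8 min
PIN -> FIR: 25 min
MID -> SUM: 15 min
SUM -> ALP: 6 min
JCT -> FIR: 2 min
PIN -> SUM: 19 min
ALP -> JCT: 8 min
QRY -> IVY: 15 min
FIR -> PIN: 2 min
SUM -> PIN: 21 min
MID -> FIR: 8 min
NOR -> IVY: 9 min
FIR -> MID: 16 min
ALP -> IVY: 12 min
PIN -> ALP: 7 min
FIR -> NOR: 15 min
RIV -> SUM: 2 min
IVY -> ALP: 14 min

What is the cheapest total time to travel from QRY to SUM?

Enumerating some paths:
QRY - ALP - PIN - SUM: 22+9+19 = 50
QRY - ALP - FIR - PIN - SUM: 22+14+2+19 = 57
QRY - ALP - JCT - FIR - PIN - SUM: 22+8+2+2+19 = 53
The minimum is 50 min via QRY - ALP - PIN - SUM.

50 min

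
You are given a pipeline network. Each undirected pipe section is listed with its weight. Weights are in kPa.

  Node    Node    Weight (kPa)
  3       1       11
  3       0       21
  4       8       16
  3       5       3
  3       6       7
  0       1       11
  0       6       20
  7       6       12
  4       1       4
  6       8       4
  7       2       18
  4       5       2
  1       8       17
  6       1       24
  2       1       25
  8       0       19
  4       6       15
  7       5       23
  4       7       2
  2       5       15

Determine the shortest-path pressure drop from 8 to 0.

Shortest distances from 8:
8: 0
6: 4  (via 8)
3: 11  (via 6)
5: 14  (via 3)
4: 16  (via 8)
7: 16  (via 6)
1: 17  (via 8)
0: 19  (via 8)
Shortest route: 8 → 0 = 19 kPa.

19 kPa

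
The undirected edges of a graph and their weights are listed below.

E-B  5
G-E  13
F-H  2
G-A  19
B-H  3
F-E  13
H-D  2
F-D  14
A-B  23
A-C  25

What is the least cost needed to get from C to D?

Running Dijkstra from C:
C: 0
A: 25  (via C)
G: 44  (via A)
B: 48  (via A)
H: 51  (via B)
D: 53  (via H)
Shortest route: C–A–B–H–D = 53.

53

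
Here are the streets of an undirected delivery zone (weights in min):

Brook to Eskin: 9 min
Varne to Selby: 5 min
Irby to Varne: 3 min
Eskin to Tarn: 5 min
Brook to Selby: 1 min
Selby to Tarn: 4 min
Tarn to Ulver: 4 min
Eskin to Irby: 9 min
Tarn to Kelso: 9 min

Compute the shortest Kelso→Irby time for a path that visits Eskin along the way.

23 min

Best Kelso to Eskin: Kelso–Tarn–Eskin costing 14
Shortest Eskin→Irby: Eskin–Irby = 9
Total via Eskin: 14 + 9 = 23 min.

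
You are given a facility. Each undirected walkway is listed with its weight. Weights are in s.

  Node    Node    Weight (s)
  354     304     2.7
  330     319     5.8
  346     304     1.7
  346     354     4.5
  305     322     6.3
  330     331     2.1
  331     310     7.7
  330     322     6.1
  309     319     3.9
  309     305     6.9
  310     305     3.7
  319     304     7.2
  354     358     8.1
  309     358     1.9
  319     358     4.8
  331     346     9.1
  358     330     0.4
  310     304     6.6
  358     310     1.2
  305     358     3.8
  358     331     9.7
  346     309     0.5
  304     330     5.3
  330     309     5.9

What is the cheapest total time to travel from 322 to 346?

Compare a few routes:
322–330–304–346: 6.1+5.3+1.7 = 13.1
322–330–309–346: 6.1+5.9+0.5 = 12.5
322–330–358–309–346: 6.1+0.4+1.9+0.5 = 8.9
322–305–358–309–346: 6.3+3.8+1.9+0.5 = 12.5
The minimum is 8.9 s via 322–330–358–309–346.

8.9 s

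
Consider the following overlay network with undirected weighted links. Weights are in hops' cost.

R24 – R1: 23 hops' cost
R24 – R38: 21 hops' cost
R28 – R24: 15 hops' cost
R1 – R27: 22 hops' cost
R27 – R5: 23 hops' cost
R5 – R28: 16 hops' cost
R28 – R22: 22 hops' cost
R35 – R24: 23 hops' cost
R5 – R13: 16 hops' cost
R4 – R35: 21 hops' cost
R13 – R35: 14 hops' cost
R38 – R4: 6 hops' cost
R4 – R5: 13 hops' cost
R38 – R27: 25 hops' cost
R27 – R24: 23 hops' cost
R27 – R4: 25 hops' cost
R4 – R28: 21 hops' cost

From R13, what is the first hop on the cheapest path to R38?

R5

Compare a few routes:
R13–R35–R4–R38: 14+21+6 = 41
R13–R5–R4–R38: 16+13+6 = 35
The minimum is 35 hops' cost via R13–R5–R4–R38.
So from R13 the first move is to R5.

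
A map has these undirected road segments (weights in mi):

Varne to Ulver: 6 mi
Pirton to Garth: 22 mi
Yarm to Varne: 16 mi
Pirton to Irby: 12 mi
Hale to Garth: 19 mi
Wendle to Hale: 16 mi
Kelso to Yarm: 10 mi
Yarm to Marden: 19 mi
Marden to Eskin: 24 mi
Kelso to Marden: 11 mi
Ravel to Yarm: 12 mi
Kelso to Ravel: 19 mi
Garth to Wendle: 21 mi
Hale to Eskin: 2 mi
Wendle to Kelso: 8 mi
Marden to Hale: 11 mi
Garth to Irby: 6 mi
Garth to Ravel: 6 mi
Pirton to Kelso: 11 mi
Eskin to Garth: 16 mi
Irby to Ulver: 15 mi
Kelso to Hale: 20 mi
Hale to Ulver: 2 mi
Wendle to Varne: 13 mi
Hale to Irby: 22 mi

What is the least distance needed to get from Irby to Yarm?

24 mi

Enumerating some paths:
Irby - Ulver - Varne - Yarm: 15+6+16 = 37
Irby - Garth - Ravel - Kelso - Yarm: 6+6+19+10 = 41
Irby - Garth - Ravel - Yarm: 6+6+12 = 24
Irby - Pirton - Kelso - Yarm: 12+11+10 = 33
The minimum is 24 mi via Irby - Garth - Ravel - Yarm.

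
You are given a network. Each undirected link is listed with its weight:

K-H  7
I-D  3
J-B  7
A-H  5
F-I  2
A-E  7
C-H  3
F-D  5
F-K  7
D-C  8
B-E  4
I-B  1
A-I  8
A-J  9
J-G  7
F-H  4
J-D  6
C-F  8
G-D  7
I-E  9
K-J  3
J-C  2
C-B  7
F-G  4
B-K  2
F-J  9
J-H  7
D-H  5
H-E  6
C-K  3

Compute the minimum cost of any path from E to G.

Compare a few routes:
E → B → I → F → G: 4+1+2+4 = 11
E → H → F → G: 6+4+4 = 14
Cheapest is E → B → I → F → G at 11.

11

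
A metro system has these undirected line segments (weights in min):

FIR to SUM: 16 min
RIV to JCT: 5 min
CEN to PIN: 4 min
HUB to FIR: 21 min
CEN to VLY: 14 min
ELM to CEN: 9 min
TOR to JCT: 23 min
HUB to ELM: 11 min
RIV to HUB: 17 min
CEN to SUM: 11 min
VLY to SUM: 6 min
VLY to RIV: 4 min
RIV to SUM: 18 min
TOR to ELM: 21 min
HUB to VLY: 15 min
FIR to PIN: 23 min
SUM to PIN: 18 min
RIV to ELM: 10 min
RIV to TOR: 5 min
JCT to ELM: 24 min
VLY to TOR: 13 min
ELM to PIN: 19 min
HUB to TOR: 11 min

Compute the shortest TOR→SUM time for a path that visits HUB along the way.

Shortest TOR→HUB: TOR → HUB = 11
Best HUB to SUM: HUB → VLY → SUM costing 21
Total via HUB: 11 + 21 = 32 min.

32 min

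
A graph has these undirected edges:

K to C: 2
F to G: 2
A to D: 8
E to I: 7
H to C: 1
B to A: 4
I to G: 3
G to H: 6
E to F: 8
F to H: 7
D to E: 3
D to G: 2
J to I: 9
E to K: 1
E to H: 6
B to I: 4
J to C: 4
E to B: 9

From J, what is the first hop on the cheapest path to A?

I

Compare a few routes:
J - I - B - A: 9+4+4 = 17
J - C - K - E - D - A: 4+2+1+3+8 = 18
J - C - K - E - B - A: 4+2+1+9+4 = 20
The minimum is 17 via J - I - B - A.
So from J the first move is to I.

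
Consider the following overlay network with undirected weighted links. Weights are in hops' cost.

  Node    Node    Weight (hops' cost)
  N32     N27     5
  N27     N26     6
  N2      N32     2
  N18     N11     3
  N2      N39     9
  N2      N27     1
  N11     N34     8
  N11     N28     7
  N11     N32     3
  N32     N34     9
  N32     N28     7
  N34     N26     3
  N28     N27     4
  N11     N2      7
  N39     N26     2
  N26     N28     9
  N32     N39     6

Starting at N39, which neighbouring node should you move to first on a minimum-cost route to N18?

Compare a few routes:
N39 → N32 → N11 → N18: 6+3+3 = 12
N39 → N26 → N34 → N11 → N18: 2+3+8+3 = 16
Cheapest is N39 → N32 → N11 → N18 at 12 hops' cost.
So from N39 the first move is to N32.

N32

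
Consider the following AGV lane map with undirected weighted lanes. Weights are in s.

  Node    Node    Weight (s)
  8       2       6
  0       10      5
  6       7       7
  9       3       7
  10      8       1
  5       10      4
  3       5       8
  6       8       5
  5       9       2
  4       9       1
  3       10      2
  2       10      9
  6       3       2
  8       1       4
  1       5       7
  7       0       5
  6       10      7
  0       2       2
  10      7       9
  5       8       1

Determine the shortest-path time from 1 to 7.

Settle nodes by increasing distance from 1:
1: 0
8: 4  (via 1)
5: 5  (via 8)
10: 5  (via 8)
3: 7  (via 10)
9: 7  (via 5)
4: 8  (via 9)
6: 9  (via 8)
0: 10  (via 10)
2: 10  (via 8)
7: 14  (via 10)
Shortest route: 1 → 8 → 10 → 7 = 14 s.

14 s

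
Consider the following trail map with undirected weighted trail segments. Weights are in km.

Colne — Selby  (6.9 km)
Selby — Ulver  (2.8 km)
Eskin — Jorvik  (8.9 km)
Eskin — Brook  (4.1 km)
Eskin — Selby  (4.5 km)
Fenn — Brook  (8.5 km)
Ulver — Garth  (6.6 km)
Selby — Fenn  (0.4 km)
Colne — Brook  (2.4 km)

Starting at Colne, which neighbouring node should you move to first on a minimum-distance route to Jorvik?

Brook

Candidate routes:
Colne → Brook → Eskin → Jorvik: 2.4+4.1+8.9 = 15.4
Colne → Selby → Eskin → Jorvik: 6.9+4.5+8.9 = 20.3
Cheapest is Colne → Brook → Eskin → Jorvik at 15.4 km.
So from Colne the first move is to Brook.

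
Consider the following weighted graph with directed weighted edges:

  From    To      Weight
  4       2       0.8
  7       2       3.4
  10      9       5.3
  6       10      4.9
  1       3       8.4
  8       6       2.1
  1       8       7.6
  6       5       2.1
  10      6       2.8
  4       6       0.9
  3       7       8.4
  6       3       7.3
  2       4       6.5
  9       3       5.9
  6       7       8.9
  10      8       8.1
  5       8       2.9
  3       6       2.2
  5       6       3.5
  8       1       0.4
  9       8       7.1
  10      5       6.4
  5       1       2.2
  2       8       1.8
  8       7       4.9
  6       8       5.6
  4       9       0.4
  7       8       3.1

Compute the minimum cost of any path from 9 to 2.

15.4

Running Dijkstra from 9:
9: 0
3: 5.9  (via 9)
8: 7.1  (via 9)
1: 7.5  (via 8)
6: 8.1  (via 3)
5: 10.2  (via 6)
7: 12  (via 8)
10: 13  (via 6)
2: 15.4  (via 7)
Shortest route: 9–8–7–2 = 15.4.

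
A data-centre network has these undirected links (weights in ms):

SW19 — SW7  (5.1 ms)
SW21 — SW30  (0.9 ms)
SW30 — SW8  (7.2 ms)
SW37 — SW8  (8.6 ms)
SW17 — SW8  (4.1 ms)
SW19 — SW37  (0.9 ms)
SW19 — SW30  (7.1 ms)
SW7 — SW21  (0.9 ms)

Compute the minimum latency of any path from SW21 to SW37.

Enumerating some paths:
SW21–SW30–SW19–SW37: 0.9+7.1+0.9 = 8.9
SW21–SW7–SW19–SW37: 0.9+5.1+0.9 = 6.9
Cheapest is SW21–SW7–SW19–SW37 at 6.9 ms.

6.9 ms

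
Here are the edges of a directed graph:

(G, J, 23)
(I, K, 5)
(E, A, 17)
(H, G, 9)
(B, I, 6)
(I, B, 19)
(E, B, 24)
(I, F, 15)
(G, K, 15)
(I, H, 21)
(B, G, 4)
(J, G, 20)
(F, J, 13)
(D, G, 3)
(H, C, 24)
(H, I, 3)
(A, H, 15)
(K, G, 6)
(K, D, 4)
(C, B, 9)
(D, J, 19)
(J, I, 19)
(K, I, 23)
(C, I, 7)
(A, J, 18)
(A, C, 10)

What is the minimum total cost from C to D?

Candidate routes:
C - B - I - K - D: 9+6+5+4 = 24
C - I - K - D: 7+5+4 = 16
Cheapest is C - I - K - D at 16.

16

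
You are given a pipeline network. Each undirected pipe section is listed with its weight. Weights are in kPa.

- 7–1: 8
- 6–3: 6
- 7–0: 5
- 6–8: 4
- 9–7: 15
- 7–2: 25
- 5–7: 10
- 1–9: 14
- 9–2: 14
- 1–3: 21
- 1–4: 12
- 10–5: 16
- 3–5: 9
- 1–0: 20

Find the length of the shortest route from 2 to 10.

51 kPa

Shortest distances from 2:
2: 0
9: 14  (via 2)
7: 25  (via 2)
1: 28  (via 9)
0: 30  (via 7)
5: 35  (via 7)
4: 40  (via 1)
3: 44  (via 5)
6: 50  (via 3)
10: 51  (via 5)
Shortest route: 2 → 7 → 5 → 10 = 51 kPa.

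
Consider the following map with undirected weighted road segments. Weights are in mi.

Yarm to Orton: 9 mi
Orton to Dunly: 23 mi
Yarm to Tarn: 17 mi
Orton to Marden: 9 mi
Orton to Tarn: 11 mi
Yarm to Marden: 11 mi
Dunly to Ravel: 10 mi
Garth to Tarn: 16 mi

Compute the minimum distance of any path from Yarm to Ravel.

Enumerating some paths:
Yarm–Orton–Dunly–Ravel: 9+23+10 = 42
Yarm–Marden–Orton–Dunly–Ravel: 11+9+23+10 = 53
Cheapest is Yarm–Orton–Dunly–Ravel at 42 mi.

42 mi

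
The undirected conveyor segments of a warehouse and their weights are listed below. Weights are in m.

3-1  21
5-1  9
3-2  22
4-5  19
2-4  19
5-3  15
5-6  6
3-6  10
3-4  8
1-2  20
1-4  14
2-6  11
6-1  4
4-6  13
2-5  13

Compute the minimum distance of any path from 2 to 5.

Enumerating some paths:
2 → 6 → 5: 11+6 = 17
2 → 5: 13 = 13
The minimum is 13 m via 2 → 5.

13 m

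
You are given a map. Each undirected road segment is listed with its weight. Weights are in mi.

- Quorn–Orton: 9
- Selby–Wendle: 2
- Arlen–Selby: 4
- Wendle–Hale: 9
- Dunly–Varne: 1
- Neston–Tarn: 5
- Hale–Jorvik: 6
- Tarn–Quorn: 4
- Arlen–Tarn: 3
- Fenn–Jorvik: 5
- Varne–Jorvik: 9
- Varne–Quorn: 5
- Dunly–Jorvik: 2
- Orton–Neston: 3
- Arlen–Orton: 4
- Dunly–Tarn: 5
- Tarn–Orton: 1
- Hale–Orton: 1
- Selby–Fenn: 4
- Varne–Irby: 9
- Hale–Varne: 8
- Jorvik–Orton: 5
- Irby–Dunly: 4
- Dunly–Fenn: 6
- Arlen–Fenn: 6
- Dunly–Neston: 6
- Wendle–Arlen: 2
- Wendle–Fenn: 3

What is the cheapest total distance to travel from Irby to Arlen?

12 mi

Enumerating some paths:
Irby - Dunly - Tarn - Orton - Arlen: 4+5+1+4 = 14
Irby - Dunly - Tarn - Arlen: 4+5+3 = 12
Irby - Dunly - Jorvik - Orton - Arlen: 4+2+5+4 = 15
Irby - Dunly - Jorvik - Orton - Tarn - Arlen: 4+2+5+1+3 = 15
Cheapest is Irby - Dunly - Tarn - Arlen at 12 mi.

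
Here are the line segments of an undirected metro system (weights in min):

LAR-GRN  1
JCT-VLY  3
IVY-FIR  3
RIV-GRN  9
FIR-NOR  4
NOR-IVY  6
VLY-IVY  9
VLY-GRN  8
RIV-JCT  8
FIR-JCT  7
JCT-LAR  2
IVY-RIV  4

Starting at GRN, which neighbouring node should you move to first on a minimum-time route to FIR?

Compare a few routes:
GRN–VLY–JCT–FIR: 8+3+7 = 18
GRN–LAR–JCT–FIR: 1+2+7 = 10
GRN–RIV–IVY–FIR: 9+4+3 = 16
The minimum is 10 min via GRN–LAR–JCT–FIR.
So from GRN the first move is to LAR.

LAR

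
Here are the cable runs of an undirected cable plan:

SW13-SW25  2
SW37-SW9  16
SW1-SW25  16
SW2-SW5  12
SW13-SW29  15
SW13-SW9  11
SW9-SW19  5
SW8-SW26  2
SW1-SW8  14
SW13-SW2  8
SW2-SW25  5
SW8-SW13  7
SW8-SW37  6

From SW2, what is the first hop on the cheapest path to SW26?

Enumerating some paths:
SW2–SW13–SW8–SW26: 8+7+2 = 17
SW2–SW25–SW13–SW8–SW26: 5+2+7+2 = 16
The minimum is 16 via SW2–SW25–SW13–SW8–SW26.
So from SW2 the first move is to SW25.

SW25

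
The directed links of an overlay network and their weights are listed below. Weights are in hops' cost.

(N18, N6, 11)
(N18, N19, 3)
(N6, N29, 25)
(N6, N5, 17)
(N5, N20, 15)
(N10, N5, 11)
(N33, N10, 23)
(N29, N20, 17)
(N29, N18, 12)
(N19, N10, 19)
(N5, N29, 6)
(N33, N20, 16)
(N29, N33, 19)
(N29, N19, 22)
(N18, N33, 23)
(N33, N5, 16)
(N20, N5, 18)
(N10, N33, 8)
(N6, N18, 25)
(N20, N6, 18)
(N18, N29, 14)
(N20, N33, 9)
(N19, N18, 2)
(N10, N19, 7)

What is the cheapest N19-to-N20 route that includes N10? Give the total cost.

43 hops' cost

Best N19 to N10: N19–N10 costing 19
Best N10 to N20: N10–N33–N20 costing 24
Total via N10: 19 + 24 = 43 hops' cost.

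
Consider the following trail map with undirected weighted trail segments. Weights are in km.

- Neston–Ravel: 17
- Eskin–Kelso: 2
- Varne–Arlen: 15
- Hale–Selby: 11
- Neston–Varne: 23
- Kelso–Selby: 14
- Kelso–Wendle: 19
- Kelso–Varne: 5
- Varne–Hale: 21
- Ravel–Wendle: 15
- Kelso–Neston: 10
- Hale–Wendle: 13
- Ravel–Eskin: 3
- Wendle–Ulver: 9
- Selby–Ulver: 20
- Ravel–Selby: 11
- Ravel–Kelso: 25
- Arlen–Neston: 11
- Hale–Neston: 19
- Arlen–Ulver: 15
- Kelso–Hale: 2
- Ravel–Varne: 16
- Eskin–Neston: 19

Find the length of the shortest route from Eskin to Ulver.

26 km

Enumerating some paths:
Eskin → Kelso → Wendle → Ulver: 2+19+9 = 30
Eskin → Ravel → Wendle → Ulver: 3+15+9 = 27
Eskin → Kelso → Hale → Wendle → Ulver: 2+2+13+9 = 26
Cheapest is Eskin → Kelso → Hale → Wendle → Ulver at 26 km.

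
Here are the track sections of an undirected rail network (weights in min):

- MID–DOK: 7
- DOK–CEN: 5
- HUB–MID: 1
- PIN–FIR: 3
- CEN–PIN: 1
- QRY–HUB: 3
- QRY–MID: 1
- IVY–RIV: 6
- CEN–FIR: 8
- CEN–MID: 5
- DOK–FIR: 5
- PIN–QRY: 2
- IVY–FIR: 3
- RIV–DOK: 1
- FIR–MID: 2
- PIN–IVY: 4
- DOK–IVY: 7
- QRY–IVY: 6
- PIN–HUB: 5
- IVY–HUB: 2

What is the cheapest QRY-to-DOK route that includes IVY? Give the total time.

Shortest QRY→IVY: QRY → MID → HUB → IVY = 4
Best IVY to DOK: IVY → DOK costing 7
Total via IVY: 4 + 7 = 11 min.

11 min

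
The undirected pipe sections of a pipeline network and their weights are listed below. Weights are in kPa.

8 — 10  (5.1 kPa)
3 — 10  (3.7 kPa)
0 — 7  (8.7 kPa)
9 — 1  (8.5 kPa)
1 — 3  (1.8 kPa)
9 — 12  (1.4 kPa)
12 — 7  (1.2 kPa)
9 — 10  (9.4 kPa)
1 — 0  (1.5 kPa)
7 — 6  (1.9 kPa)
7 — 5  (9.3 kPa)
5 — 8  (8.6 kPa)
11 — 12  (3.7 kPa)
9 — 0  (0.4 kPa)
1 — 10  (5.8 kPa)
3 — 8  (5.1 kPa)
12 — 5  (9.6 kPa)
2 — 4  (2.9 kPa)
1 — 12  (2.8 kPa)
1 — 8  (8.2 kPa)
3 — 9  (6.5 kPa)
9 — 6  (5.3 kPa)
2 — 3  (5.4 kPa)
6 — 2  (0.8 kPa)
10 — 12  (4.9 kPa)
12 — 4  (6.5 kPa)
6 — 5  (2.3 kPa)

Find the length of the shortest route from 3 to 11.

8.3 kPa

Running Dijkstra from 3:
3: 0
1: 1.8  (via 3)
0: 3.3  (via 1)
9: 3.7  (via 0)
10: 3.7  (via 3)
12: 4.6  (via 1)
8: 5.1  (via 3)
2: 5.4  (via 3)
7: 5.8  (via 12)
6: 6.2  (via 2)
4: 8.3  (via 2)
11: 8.3  (via 12)
Shortest route: 3–1–12–11 = 8.3 kPa.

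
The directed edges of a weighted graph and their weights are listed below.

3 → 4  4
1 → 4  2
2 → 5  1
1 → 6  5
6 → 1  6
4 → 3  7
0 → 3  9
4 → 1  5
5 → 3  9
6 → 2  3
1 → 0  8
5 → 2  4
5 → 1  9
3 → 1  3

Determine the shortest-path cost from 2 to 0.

Running Dijkstra from 2:
2: 0
5: 1  (via 2)
1: 10  (via 5)
3: 10  (via 5)
4: 12  (via 1)
6: 15  (via 1)
0: 18  (via 1)
Shortest route: 2 → 5 → 1 → 0 = 18.

18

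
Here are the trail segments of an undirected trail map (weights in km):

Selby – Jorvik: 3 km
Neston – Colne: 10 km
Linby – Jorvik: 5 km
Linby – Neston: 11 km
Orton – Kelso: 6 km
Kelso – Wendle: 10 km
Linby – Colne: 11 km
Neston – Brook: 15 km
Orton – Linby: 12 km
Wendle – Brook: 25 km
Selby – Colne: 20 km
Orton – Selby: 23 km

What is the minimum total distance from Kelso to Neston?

29 km

Candidate routes:
Kelso - Orton - Linby - Colne - Neston: 6+12+11+10 = 39
Kelso - Orton - Selby - Jorvik - Linby - Neston: 6+23+3+5+11 = 48
Kelso - Orton - Linby - Neston: 6+12+11 = 29
The minimum is 29 km via Kelso - Orton - Linby - Neston.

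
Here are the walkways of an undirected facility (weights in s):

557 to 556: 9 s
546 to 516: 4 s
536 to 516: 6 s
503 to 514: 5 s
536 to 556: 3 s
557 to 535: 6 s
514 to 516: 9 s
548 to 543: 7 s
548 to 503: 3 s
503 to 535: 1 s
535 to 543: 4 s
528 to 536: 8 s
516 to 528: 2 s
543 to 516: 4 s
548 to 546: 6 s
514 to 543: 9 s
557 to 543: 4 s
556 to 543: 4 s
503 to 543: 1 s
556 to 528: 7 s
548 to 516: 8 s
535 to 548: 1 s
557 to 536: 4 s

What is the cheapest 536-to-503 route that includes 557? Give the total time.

Shortest 536→557: 536 → 557 = 4
Shortest 557→503: 557 → 543 → 503 = 5
Total via 557: 4 + 5 = 9 s.

9 s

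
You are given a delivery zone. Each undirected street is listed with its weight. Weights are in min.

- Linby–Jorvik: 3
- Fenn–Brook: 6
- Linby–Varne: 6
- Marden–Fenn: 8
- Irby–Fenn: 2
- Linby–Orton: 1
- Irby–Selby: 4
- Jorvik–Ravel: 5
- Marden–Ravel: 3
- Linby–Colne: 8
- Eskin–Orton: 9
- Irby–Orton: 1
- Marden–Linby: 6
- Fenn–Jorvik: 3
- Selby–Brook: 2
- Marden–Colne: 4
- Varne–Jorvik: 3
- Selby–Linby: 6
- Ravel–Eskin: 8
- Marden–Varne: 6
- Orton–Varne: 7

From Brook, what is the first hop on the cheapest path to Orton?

Selby

Candidate routes:
Brook → Selby → Linby → Orton: 2+6+1 = 9
Brook → Selby → Irby → Orton: 2+4+1 = 7
Cheapest is Brook → Selby → Irby → Orton at 7 min.
So from Brook the first move is to Selby.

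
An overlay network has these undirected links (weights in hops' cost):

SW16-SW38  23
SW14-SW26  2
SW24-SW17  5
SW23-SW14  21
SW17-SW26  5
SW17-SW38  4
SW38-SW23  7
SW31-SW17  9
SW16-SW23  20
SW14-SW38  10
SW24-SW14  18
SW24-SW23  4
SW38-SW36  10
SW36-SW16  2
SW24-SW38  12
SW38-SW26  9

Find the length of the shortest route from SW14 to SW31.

16 hops' cost

Candidate routes:
SW14 → SW38 → SW17 → SW31: 10+4+9 = 23
SW14 → SW26 → SW17 → SW31: 2+5+9 = 16
SW14 → SW26 → SW38 → SW17 → SW31: 2+9+4+9 = 24
Cheapest is SW14 → SW26 → SW17 → SW31 at 16 hops' cost.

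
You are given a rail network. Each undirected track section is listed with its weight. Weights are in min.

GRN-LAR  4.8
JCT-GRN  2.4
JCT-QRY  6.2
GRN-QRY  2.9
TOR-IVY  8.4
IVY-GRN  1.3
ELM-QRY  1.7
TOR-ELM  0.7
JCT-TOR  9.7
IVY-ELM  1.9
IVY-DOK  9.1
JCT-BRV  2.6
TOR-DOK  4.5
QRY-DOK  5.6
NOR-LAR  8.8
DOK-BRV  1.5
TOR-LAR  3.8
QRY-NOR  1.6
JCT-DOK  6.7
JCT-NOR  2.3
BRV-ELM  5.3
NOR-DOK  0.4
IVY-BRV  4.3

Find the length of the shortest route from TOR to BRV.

5.9 min

Candidate routes:
TOR–DOK–BRV: 4.5+1.5 = 6
TOR–ELM–QRY–NOR–DOK–BRV: 0.7+1.7+1.6+0.4+1.5 = 5.9
TOR–ELM–BRV: 0.7+5.3 = 6
Cheapest is TOR–ELM–QRY–NOR–DOK–BRV at 5.9 min.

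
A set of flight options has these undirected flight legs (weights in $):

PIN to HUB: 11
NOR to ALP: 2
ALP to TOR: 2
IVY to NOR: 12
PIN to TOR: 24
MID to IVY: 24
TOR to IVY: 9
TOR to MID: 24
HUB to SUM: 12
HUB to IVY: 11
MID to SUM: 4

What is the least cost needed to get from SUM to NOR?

Running Dijkstra from SUM:
SUM: 0
MID: 4  (via SUM)
HUB: 12  (via SUM)
PIN: 23  (via HUB)
IVY: 23  (via HUB)
TOR: 28  (via MID)
ALP: 30  (via TOR)
NOR: 32  (via ALP)
Shortest route: SUM–MID–TOR–ALP–NOR = $32.

$32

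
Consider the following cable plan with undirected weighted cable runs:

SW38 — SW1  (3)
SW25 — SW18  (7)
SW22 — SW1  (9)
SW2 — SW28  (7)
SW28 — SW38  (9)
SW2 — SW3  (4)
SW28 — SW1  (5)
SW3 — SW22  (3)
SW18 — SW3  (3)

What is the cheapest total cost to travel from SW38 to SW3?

15

Compare a few routes:
SW38 → SW1 → SW28 → SW2 → SW3: 3+5+7+4 = 19
SW38 → SW1 → SW22 → SW3: 3+9+3 = 15
The minimum is 15 via SW38 → SW1 → SW22 → SW3.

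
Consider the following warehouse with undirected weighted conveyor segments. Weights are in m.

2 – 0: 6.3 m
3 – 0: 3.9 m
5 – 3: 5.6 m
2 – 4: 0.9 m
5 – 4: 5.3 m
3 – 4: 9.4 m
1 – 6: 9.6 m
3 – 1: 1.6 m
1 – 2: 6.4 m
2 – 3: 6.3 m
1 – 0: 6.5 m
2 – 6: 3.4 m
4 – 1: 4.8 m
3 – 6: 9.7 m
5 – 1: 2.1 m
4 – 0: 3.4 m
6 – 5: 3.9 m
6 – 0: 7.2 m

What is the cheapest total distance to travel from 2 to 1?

Candidate routes:
2 - 3 - 1: 6.3+1.6 = 7.9
2 - 4 - 1: 0.9+4.8 = 5.7
2 - 1: 6.4 = 6.4
The minimum is 5.7 m via 2 - 4 - 1.

5.7 m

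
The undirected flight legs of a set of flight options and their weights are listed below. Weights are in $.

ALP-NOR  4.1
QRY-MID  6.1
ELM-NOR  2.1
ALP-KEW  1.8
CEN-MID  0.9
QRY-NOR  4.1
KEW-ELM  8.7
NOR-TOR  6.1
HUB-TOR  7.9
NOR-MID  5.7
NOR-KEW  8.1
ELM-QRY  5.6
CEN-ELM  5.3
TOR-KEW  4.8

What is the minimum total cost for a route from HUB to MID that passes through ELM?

$22.3

Shortest HUB→ELM: HUB → TOR → NOR → ELM = 16.1
Shortest ELM→MID: ELM → CEN → MID = 6.2
Total via ELM: 16.1 + 6.2 = $22.3.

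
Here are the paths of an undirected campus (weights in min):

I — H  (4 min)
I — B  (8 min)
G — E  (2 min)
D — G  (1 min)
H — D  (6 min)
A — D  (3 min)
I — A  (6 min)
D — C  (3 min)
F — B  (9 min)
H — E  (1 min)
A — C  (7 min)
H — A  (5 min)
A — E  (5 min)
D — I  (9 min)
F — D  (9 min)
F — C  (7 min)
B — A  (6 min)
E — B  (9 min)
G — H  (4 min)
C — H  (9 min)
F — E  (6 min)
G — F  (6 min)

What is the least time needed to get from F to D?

7 min

Enumerating some paths:
F → E → G → D: 6+2+1 = 9
F → D: 9 = 9
F → G → D: 6+1 = 7
Cheapest is F → G → D at 7 min.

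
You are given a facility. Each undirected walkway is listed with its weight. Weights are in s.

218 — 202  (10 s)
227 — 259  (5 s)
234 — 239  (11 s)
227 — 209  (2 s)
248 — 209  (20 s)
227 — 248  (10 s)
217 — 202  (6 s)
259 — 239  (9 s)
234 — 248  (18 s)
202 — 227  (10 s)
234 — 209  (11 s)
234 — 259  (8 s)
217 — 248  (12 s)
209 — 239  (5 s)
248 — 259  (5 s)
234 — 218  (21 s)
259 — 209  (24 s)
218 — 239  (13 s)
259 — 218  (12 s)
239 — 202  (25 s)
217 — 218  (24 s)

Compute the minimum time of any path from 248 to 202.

18 s

Settle nodes by increasing distance from 248:
248: 0
259: 5  (via 248)
227: 10  (via 248)
217: 12  (via 248)
209: 12  (via 227)
234: 13  (via 259)
239: 14  (via 259)
218: 17  (via 259)
202: 18  (via 217)
Shortest route: 248 → 217 → 202 = 18 s.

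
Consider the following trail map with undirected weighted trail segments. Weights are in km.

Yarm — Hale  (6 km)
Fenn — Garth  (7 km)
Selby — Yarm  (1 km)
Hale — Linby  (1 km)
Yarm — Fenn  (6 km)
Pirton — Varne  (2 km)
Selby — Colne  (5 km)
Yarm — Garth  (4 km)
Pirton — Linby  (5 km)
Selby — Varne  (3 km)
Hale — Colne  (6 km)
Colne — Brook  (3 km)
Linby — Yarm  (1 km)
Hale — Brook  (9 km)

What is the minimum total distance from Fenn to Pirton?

Shortest distances from Fenn:
Fenn: 0
Yarm: 6  (via Fenn)
Selby: 7  (via Yarm)
Linby: 7  (via Yarm)
Garth: 7  (via Fenn)
Hale: 8  (via Linby)
Varne: 10  (via Selby)
Pirton: 12  (via Linby)
Shortest route: Fenn → Yarm → Linby → Pirton = 12 km.

12 km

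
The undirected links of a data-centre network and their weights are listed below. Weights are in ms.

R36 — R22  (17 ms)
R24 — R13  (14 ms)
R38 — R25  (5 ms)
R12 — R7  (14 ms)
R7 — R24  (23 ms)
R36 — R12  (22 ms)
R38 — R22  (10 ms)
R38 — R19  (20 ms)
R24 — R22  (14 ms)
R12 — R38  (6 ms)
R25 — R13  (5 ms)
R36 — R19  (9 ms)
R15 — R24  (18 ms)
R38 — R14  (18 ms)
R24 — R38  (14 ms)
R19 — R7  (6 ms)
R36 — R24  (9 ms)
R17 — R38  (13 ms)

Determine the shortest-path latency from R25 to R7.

Compare a few routes:
R25–R38–R12–R7: 5+6+14 = 25
R25–R38–R19–R7: 5+20+6 = 31
Cheapest is R25–R38–R12–R7 at 25 ms.

25 ms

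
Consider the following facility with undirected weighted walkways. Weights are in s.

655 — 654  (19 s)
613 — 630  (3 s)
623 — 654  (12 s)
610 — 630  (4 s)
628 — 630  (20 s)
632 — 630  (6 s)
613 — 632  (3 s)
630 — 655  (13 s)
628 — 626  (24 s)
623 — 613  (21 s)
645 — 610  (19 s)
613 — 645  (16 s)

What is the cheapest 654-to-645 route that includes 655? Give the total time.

51 s

Shortest 654→655: 654 → 655 = 19
Best 655 to 645: 655 → 630 → 613 → 645 costing 32
Total via 655: 19 + 32 = 51 s.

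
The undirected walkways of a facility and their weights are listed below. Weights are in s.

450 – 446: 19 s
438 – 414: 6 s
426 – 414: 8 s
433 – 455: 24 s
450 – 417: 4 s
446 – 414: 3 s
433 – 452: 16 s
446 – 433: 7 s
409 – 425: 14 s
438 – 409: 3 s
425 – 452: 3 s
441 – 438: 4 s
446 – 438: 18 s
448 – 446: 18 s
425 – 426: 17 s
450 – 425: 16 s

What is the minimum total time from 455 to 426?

Settle nodes by increasing distance from 455:
455: 0
433: 24  (via 455)
446: 31  (via 433)
414: 34  (via 446)
452: 40  (via 433)
438: 40  (via 414)
426: 42  (via 414)
Shortest route: 455 → 433 → 446 → 414 → 426 = 42 s.

42 s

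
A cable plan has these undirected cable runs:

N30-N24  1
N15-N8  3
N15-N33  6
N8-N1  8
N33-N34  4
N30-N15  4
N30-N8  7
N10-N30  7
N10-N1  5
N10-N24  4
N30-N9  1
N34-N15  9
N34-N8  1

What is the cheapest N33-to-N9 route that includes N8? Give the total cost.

Shortest N33→N8: N33–N34–N8 = 5
Best N8 to N9: N8–N30–N9 costing 8
Total via N8: 5 + 8 = 13.

13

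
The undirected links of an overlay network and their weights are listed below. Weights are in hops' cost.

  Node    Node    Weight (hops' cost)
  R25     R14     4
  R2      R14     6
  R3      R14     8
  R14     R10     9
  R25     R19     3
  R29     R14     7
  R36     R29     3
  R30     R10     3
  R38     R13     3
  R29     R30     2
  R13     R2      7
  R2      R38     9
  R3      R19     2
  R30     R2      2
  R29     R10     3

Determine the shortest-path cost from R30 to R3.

16 hops' cost

Candidate routes:
R30–R29–R14–R25–R19–R3: 2+7+4+3+2 = 18
R30–R2–R14–R25–R19–R3: 2+6+4+3+2 = 17
R30–R29–R14–R3: 2+7+8 = 17
R30–R2–R14–R3: 2+6+8 = 16
The minimum is 16 hops' cost via R30–R2–R14–R3.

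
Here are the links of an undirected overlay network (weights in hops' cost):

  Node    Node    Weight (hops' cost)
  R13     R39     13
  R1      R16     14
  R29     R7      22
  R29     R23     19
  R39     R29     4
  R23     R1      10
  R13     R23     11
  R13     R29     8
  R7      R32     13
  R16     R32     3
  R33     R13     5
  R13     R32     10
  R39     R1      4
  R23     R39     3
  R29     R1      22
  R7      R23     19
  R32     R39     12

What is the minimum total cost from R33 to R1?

21 hops' cost

Running Dijkstra from R33:
R33: 0
R13: 5  (via R33)
R29: 13  (via R13)
R32: 15  (via R13)
R23: 16  (via R13)
R39: 17  (via R29)
R16: 18  (via R32)
R1: 21  (via R39)
Shortest route: R33 → R13 → R29 → R39 → R1 = 21 hops' cost.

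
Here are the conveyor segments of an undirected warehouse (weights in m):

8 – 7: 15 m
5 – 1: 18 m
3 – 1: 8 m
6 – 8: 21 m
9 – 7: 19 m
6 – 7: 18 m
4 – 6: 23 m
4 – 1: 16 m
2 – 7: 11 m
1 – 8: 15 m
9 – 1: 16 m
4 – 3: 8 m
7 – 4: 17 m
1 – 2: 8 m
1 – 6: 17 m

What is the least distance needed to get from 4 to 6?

Settle nodes by increasing distance from 4:
4: 0
3: 8  (via 4)
1: 16  (via 4)
7: 17  (via 4)
6: 23  (via 4)
Shortest route: 4 → 6 = 23 m.

23 m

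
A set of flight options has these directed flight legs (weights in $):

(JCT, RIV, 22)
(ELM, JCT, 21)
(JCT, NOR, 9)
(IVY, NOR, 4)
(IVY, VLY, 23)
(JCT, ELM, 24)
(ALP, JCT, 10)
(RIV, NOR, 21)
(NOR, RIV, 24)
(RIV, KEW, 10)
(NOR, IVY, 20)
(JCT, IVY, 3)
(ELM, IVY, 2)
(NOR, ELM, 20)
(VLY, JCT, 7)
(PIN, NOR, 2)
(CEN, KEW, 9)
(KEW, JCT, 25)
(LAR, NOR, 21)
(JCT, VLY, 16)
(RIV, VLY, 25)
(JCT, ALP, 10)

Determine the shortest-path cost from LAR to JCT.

Compare a few routes:
LAR → NOR → RIV → VLY → JCT: 21+24+25+7 = 77
LAR → NOR → ELM → JCT: 21+20+21 = 62
LAR → NOR → ELM → IVY → VLY → JCT: 21+20+2+23+7 = 73
LAR → NOR → IVY → VLY → JCT: 21+20+23+7 = 71
The minimum is $62 via LAR → NOR → ELM → JCT.

$62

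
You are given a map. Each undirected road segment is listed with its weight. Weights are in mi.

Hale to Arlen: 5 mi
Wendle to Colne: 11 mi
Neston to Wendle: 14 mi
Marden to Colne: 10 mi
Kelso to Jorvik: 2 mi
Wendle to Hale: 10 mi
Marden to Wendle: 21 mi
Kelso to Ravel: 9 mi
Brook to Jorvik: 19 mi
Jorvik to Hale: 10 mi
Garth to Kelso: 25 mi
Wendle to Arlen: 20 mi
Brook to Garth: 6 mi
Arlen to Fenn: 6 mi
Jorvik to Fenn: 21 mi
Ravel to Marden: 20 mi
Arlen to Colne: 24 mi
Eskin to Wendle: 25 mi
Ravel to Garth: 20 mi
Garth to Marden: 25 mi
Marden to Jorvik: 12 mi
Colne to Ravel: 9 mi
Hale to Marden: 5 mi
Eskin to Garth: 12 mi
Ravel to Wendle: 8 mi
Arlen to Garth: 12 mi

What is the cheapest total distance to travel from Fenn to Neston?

Shortest distances from Fenn:
Fenn: 0
Arlen: 6  (via Fenn)
Hale: 11  (via Arlen)
Marden: 16  (via Hale)
Garth: 18  (via Arlen)
Jorvik: 21  (via Fenn)
Wendle: 21  (via Hale)
Kelso: 23  (via Jorvik)
Brook: 24  (via Garth)
Colne: 26  (via Marden)
Ravel: 29  (via Wendle)
Eskin: 30  (via Garth)
Neston: 35  (via Wendle)
Shortest route: Fenn → Arlen → Hale → Wendle → Neston = 35 mi.

35 mi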